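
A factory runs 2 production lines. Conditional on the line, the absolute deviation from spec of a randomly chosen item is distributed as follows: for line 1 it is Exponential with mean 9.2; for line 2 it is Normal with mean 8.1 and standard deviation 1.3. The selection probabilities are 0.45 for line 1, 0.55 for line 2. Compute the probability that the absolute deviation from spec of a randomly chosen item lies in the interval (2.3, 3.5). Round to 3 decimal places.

0.043

Conditional on each line, P(2.3 < X < 3.5): 1: 0.0952366; 2: 0.000197164.
By total probability, P(2.3 < X < 3.5) = 0.45·0.0952366 + 0.55·0.000197164 = 0.0429649.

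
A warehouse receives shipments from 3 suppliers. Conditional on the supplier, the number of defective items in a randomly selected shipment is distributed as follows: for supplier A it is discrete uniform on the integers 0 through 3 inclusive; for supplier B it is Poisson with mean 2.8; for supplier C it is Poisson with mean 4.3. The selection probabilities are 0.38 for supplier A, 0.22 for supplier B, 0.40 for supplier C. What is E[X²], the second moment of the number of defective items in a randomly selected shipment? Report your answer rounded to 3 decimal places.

12.787

For each component E[X²] = Var + (mean)², giving A: 3.5; B: 10.64; C: 22.79.
Overall E[X²] = 0.38·3.5 + 0.22·10.64 + 0.4·22.79 = 12.7868.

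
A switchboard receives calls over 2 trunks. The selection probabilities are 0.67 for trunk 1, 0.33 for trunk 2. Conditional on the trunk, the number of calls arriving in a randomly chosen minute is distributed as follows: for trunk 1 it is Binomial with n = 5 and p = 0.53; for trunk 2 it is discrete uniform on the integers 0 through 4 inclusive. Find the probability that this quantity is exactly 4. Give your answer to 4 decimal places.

0.1902

Conditional on each trunk, P(X = 4): 1: 0.185426; 2: 0.2.
By total probability, P(X = 4) = 0.67·0.185426 + 0.33·0.2 = 0.190236.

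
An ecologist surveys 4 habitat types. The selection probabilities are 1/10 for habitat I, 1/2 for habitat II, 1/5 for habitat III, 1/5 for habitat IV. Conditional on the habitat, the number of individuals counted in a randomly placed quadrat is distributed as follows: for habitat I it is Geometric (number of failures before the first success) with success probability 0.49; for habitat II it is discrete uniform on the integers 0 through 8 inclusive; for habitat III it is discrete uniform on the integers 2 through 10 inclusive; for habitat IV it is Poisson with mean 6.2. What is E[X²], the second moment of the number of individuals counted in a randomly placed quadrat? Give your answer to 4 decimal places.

29.1154

For each component E[X²] = Var + (mean)², giving I: 3.20741; II: 22.6667; III: 42.6667; IV: 44.64.
Overall E[X²] = 0.1·3.20741 + 0.5·22.6667 + 0.2·42.6667 + 0.2·44.64 = 29.1154.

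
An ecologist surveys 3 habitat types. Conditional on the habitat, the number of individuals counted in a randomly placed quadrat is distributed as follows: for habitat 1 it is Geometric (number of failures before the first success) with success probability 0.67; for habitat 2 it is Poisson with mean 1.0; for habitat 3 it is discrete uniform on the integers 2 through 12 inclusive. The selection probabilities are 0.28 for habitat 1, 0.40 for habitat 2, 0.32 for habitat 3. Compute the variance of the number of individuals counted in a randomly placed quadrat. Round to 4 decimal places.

Per component, 1: μ=0.492537, E[X²]=0.977723; 2: μ=1, E[X²]=2; 3: μ=7, E[X²]=59.
E[X] = 0.28·0.492537 + 0.4·1 + 0.32·7 = 2.77791.
E[X²] = 0.28·0.977723 + 0.4·2 + 0.32·59 = 19.9538.
Var(X) = E[X²] − (E[X])² = 19.9538 − 7.71679 = 12.237.

12.2370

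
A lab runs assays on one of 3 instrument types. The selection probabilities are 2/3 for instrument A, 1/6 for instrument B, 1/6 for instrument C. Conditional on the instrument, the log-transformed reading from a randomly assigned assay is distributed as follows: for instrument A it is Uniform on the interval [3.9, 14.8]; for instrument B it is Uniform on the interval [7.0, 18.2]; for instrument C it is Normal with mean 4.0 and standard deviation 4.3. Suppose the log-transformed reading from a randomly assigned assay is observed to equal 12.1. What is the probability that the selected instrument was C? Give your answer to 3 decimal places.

0.033

Likelihoods f(12.1 | ·): A: 0.0917431; B: 0.0892857; C: 0.0157368.
Posterior ∝ prior × likelihood. Numerator for C: 0.166667·0.0157368 = 0.00262279.
Normalizing constant: 0.666667·0.0917431 + 0.166667·0.0892857 + 0.166667·0.0157368 = 0.0786658.
P(C | observation) = 0.00262279 / 0.0786658 = 0.033341.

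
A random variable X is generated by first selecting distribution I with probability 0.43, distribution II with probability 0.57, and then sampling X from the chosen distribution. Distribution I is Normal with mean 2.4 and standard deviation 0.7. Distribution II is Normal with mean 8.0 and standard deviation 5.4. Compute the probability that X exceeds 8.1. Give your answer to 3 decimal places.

Conditional on each component, P(X > 8.1): I: 2.22045e-16; II: 0.492613.
By total probability, P(X > 8.1) = 0.43·2.22045e-16 + 0.57·0.492613 = 0.280789.

0.281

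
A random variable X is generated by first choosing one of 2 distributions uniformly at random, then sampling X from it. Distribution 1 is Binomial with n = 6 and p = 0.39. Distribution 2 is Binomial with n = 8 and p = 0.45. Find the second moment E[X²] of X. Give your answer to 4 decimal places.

10.9215

For each component E[X²] = Var + (mean)², giving 1: 6.903; 2: 14.94.
Overall E[X²] = 0.5·6.903 + 0.5·14.94 = 10.9215.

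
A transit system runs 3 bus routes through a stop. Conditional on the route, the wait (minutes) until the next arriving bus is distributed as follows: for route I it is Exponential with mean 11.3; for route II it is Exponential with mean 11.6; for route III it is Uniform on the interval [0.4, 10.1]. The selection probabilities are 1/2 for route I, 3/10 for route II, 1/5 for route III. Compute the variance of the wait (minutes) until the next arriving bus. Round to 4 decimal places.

Per component, I: μ=11.3, E[X²]=255.38; II: μ=11.6, E[X²]=269.12; III: μ=5.25, E[X²]=35.4033.
E[X] = 0.5·11.3 + 0.3·11.6 + 0.2·5.25 = 10.18.
E[X²] = 0.5·255.38 + 0.3·269.12 + 0.2·35.4033 = 215.507.
Var(X) = E[X²] − (E[X])² = 215.507 − 103.632 = 111.874.

111.8743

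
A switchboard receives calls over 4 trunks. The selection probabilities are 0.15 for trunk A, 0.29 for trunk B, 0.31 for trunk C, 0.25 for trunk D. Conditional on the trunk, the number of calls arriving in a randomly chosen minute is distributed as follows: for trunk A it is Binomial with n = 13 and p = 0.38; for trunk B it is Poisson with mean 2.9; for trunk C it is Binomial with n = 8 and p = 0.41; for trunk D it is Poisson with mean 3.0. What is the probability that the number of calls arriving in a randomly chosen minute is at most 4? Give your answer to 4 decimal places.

0.7578

Conditional on each trunk, P(X ≤ 4): A: 0.410083; B: 0.831777; C: 0.810462; D: 0.815263.
By total probability, P(X ≤ 4) = 0.15·0.410083 + 0.29·0.831777 + 0.31·0.810462 + 0.25·0.815263 = 0.757787.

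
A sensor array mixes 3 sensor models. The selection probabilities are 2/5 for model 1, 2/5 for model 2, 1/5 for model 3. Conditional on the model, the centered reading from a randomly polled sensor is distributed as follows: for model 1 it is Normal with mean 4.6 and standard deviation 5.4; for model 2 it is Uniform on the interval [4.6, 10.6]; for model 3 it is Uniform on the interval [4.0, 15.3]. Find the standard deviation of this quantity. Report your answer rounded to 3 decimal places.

Per component, 1: μ=4.6, E[X²]=50.32; 2: μ=7.6, E[X²]=60.76; 3: μ=9.65, E[X²]=103.763.
E[X] = 0.4·4.6 + 0.4·7.6 + 0.2·9.65 = 6.81.
E[X²] = 0.4·50.32 + 0.4·60.76 + 0.2·103.763 = 65.1847.
Var(X) = E[X²] − (E[X])² = 65.1847 − 46.3761 = 18.8086.
SD(X) = √18.8086 = 4.33688.

4.337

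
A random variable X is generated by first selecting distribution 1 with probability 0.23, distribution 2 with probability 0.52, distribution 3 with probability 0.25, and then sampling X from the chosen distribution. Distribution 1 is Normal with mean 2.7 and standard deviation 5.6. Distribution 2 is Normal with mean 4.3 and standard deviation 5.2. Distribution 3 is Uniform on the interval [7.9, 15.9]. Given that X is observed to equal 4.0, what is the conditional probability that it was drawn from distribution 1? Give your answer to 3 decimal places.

0.286

Likelihoods f(4.0 | ·): 1: 0.0693458; 2: 0.0765921; 3: 0.
Posterior ∝ prior × likelihood. Numerator for 1: 0.23·0.0693458 = 0.0159495.
Normalizing constant: 0.23·0.0693458 + 0.52·0.0765921 + 0.25·0 = 0.0557774.
P(1 | observation) = 0.0159495 / 0.0557774 = 0.28595.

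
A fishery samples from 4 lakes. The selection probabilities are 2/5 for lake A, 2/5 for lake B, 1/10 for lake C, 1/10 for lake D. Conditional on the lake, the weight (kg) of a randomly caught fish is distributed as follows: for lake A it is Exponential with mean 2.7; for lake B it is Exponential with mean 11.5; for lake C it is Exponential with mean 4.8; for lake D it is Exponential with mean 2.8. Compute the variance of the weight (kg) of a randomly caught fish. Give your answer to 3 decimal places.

76.334

Per component, A: μ=2.7, E[X²]=14.58; B: μ=11.5, E[X²]=264.5; C: μ=4.8, E[X²]=46.08; D: μ=2.8, E[X²]=15.68.
E[X] = 0.4·2.7 + 0.4·11.5 + 0.1·4.8 + 0.1·2.8 = 6.44.
E[X²] = 0.4·14.58 + 0.4·264.5 + 0.1·46.08 + 0.1·15.68 = 117.808.
Var(X) = E[X²] − (E[X])² = 117.808 − 41.4736 = 76.3344.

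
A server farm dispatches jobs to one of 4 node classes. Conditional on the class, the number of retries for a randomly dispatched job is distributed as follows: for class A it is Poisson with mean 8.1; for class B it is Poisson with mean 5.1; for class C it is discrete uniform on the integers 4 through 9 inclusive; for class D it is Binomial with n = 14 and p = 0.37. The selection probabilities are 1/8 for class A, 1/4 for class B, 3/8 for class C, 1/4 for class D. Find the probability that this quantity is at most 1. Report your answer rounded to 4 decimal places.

0.0132

Conditional on each class, P(X ≤ 1): A: 0.00276221; B: 0.0371902; C: 0; D: 0.0143088.
By total probability, P(X ≤ 1) = 0.125·0.00276221 + 0.25·0.0371902 + 0.375·0 + 0.25·0.0143088 = 0.01322.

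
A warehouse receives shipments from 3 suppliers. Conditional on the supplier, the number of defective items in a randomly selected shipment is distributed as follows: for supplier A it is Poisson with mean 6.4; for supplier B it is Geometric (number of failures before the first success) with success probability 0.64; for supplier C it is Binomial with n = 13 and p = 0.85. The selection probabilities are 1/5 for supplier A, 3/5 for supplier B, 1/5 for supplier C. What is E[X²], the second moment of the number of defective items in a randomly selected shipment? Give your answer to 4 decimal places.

34.9412

For each component E[X²] = Var + (mean)², giving A: 47.36; B: 1.19531; C: 123.76.
Overall E[X²] = 0.2·47.36 + 0.6·1.19531 + 0.2·123.76 = 34.9412.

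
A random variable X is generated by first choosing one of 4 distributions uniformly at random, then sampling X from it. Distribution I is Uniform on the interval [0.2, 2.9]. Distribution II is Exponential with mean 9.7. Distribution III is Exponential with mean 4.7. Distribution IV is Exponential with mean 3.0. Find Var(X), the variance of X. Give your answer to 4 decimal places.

40.8986

Per component, I: μ=1.55, E[X²]=3.01; II: μ=9.7, E[X²]=188.18; III: μ=4.7, E[X²]=44.18; IV: μ=3, E[X²]=18.
E[X] = 0.25·1.55 + 0.25·9.7 + 0.25·4.7 + 0.25·3 = 4.7375.
E[X²] = 0.25·3.01 + 0.25·188.18 + 0.25·44.18 + 0.25·18 = 63.3425.
Var(X) = E[X²] − (E[X])² = 63.3425 − 22.4439 = 40.8986.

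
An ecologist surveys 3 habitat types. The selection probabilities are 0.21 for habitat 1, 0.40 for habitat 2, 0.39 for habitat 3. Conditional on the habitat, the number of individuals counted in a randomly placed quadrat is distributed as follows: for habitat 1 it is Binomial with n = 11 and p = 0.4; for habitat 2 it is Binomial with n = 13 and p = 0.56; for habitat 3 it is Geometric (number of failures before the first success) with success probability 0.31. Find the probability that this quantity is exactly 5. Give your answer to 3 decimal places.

Conditional on each habitat, P(X = 5): 1: 0.220724; 2: 0.0995727; 3: 0.048485.
By total probability, P(X = 5) = 0.21·0.220724 + 0.4·0.0995727 + 0.39·0.048485 = 0.10509.

0.105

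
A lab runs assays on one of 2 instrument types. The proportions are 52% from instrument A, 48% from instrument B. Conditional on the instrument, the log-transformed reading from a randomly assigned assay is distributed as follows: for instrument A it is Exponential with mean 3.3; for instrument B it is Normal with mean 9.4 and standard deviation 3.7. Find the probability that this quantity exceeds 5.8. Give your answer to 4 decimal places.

0.4903

Conditional on each instrument, P(X > 5.8): A: 0.172462; B: 0.834717.
By total probability, P(X > 5.8) = 0.52·0.172462 + 0.48·0.834717 = 0.490344.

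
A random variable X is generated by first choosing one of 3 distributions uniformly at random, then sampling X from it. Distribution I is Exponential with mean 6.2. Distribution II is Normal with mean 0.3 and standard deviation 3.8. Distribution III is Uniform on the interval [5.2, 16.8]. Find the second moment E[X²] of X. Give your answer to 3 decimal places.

74.541

For each component E[X²] = Var + (mean)², giving I: 76.88; II: 14.53; III: 132.213.
Overall E[X²] = 0.333333·76.88 + 0.333333·14.53 + 0.333333·132.213 = 74.5411.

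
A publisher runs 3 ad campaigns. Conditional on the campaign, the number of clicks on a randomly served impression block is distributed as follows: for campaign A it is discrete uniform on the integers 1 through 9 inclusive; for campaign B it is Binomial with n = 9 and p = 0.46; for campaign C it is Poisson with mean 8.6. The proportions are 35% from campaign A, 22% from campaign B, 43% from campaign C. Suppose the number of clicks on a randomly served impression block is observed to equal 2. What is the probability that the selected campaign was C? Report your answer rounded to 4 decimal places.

Likelihoods P(X=2 | ·): A: 0.111111; B: 0.101994; C: 0.00680823.
Posterior ∝ prior × likelihood. Numerator for C: 0.43·0.00680823 = 0.00292754.
Normalizing constant: 0.35·0.111111 + 0.22·0.101994 + 0.43·0.00680823 = 0.0642551.
P(C | observation) = 0.00292754 / 0.0642551 = 0.0455612.

0.0456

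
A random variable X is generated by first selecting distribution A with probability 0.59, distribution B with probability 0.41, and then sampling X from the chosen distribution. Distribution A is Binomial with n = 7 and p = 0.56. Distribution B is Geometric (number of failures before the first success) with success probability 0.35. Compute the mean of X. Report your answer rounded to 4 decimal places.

3.0742

Component means — A: 3.92; B: 1.85714.
E[X] = 0.59·3.92 + 0.41·1.85714 = 3.07423.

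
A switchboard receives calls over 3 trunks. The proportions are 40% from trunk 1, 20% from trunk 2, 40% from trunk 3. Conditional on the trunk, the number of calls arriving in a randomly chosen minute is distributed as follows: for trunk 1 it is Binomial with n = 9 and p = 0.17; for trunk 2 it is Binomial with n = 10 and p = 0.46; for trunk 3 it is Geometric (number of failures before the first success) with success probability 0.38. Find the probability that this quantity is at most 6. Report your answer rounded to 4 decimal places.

Conditional on each trunk, P(X ≤ 6): 1: 0.999893; 2: 0.885939; 3: 0.964784.
By total probability, P(X ≤ 6) = 0.4·0.999893 + 0.2·0.885939 + 0.4·0.964784 = 0.963058.

0.9631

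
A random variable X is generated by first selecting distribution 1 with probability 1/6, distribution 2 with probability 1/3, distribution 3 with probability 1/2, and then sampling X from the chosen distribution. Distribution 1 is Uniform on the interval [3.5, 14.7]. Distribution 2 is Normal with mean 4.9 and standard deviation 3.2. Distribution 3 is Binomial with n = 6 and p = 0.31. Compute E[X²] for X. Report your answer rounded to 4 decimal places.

29.3321

For each component E[X²] = Var + (mean)², giving 1: 93.2633; 2: 34.25; 3: 4.743.
Overall E[X²] = 0.166667·93.2633 + 0.333333·34.25 + 0.5·4.743 = 29.3321.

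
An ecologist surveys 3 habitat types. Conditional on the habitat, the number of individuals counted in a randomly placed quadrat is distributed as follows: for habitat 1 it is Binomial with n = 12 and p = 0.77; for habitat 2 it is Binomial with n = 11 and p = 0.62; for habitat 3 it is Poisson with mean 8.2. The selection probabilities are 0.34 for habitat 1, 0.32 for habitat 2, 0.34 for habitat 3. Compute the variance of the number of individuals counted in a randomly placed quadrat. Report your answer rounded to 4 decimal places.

Per component, 1: μ=9.24, E[X²]=87.5028; 2: μ=6.82, E[X²]=49.104; 3: μ=8.2, E[X²]=75.44.
E[X] = 0.34·9.24 + 0.32·6.82 + 0.34·8.2 = 8.112.
E[X²] = 0.34·87.5028 + 0.32·49.104 + 0.34·75.44 = 71.1138.
Var(X) = E[X²] − (E[X])² = 71.1138 − 65.8045 = 5.30929.

5.3093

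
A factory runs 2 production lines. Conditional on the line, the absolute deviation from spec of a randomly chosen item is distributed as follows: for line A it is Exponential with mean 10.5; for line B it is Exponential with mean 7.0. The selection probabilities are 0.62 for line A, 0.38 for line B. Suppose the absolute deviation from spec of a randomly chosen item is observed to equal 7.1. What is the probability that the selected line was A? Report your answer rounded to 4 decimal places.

0.6040

Likelihoods f(7.1 | ·): A: 0.0484334; B: 0.0518088.
Posterior ∝ prior × likelihood. Numerator for A: 0.62·0.0484334 = 0.0300287.
Normalizing constant: 0.62·0.0484334 + 0.38·0.0518088 = 0.049716.
P(A | observation) = 0.0300287 / 0.049716 = 0.604004.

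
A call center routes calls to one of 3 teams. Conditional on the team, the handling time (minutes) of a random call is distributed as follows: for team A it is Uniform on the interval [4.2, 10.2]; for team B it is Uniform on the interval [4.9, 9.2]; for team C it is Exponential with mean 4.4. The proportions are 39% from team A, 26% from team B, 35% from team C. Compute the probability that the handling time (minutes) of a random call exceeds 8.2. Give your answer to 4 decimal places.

0.2448

Conditional on each team, P(X > 8.2): A: 0.333333; B: 0.232558; C: 0.155108.
By total probability, P(X > 8.2) = 0.39·0.333333 + 0.26·0.232558 + 0.35·0.155108 = 0.244753.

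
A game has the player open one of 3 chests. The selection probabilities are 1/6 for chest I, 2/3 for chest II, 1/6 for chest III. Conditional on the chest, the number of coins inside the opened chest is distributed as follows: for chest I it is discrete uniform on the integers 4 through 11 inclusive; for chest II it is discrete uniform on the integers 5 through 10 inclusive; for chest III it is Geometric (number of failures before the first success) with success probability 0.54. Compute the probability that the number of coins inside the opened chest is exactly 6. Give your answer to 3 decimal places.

0.133

Conditional on each chest, P(X = 6): I: 0.125; II: 0.166667; III: 0.00511612.
By total probability, P(X = 6) = 0.166667·0.125 + 0.666667·0.166667 + 0.166667·0.00511612 = 0.132797.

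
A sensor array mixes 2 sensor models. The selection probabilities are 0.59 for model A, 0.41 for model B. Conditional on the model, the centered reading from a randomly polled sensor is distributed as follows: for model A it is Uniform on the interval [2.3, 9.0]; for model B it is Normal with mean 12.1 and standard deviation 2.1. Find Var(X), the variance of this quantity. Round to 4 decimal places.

Per component, A: μ=5.65, E[X²]=35.6633; B: μ=12.1, E[X²]=150.82.
E[X] = 0.59·5.65 + 0.41·12.1 = 8.2945.
E[X²] = 0.59·35.6633 + 0.41·150.82 = 82.8776.
Var(X) = E[X²] − (E[X])² = 82.8776 − 68.7987 = 14.0788.

14.0788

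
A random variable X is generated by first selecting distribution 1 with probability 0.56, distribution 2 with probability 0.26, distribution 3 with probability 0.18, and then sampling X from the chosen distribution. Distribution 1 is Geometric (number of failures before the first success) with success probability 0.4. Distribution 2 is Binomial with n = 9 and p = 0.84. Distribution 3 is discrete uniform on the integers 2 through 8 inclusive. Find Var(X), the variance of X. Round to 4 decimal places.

Per component, 1: μ=1.5, E[X²]=6; 2: μ=7.56, E[X²]=58.3632; 3: μ=5, E[X²]=29.
E[X] = 0.56·1.5 + 0.26·7.56 + 0.18·5 = 3.7056.
E[X²] = 0.56·6 + 0.26·58.3632 + 0.18·29 = 23.7544.
Var(X) = E[X²] − (E[X])² = 23.7544 − 13.7315 = 10.023.

10.0230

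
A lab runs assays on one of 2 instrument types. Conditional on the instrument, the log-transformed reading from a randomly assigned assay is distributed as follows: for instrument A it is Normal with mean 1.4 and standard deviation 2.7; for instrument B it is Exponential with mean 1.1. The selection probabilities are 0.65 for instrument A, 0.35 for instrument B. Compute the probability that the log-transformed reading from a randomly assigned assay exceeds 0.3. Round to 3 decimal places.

0.694

Conditional on each instrument, P(X > 0.3): A: 0.658146; B: 0.7613.
By total probability, P(X > 0.3) = 0.65·0.658146 + 0.35·0.7613 = 0.69425.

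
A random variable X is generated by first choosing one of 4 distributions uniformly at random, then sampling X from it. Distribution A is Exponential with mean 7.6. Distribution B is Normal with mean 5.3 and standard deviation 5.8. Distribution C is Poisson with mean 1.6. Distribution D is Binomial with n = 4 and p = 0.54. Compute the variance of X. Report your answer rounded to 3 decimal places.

Per component, A: μ=7.6, E[X²]=115.52; B: μ=5.3, E[X²]=61.73; C: μ=1.6, E[X²]=4.16; D: μ=2.16, E[X²]=5.6592.
E[X] = 0.25·7.6 + 0.25·5.3 + 0.25·1.6 + 0.25·2.16 = 4.165.
E[X²] = 0.25·115.52 + 0.25·61.73 + 0.25·4.16 + 0.25·5.6592 = 46.7673.
Var(X) = E[X²] − (E[X])² = 46.7673 − 17.3472 = 29.4201.

29.420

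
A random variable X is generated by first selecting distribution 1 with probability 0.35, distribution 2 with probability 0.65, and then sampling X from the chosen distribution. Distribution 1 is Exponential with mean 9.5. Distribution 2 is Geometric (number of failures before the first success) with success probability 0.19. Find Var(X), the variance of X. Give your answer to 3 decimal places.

Per component, 1: μ=9.5, E[X²]=180.5; 2: μ=4.26316, E[X²]=40.6122.
E[X] = 0.35·9.5 + 0.65·4.26316 = 6.09605.
E[X²] = 0.35·180.5 + 0.65·40.6122 = 89.5729.
Var(X) = E[X²] − (E[X])² = 89.5729 − 37.1619 = 52.4111.

52.411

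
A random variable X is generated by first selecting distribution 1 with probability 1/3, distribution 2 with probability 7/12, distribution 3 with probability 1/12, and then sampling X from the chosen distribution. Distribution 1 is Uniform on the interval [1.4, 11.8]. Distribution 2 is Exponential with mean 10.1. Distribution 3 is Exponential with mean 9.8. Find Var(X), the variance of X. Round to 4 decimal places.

73.1844

Per component, 1: μ=6.6, E[X²]=52.5733; 2: μ=10.1, E[X²]=204.02; 3: μ=9.8, E[X²]=192.08.
E[X] = 0.333333·6.6 + 0.583333·10.1 + 0.0833333·9.8 = 8.90833.
E[X²] = 0.333333·52.5733 + 0.583333·204.02 + 0.0833333·192.08 = 152.543.
Var(X) = E[X²] − (E[X])² = 152.543 − 79.3584 = 73.1844.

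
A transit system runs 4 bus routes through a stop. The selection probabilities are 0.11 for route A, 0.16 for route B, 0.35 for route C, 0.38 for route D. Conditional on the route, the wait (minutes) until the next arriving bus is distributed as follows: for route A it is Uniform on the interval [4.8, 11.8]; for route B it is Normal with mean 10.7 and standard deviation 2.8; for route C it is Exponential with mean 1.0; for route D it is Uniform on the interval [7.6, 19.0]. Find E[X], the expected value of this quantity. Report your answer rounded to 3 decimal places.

8.029

Component means — A: 8.3; B: 10.7; C: 1; D: 13.3.
E[X] = 0.11·8.3 + 0.16·10.7 + 0.35·1 + 0.38·13.3 = 8.029.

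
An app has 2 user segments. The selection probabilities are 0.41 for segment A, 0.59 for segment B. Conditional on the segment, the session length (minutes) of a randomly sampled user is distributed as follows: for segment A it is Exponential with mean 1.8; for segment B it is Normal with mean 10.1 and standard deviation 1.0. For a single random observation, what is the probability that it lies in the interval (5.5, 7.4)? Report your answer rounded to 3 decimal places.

0.015

Conditional on each segment, P(5.5 < X < 7.4): A: 0.030707; B: 0.00346486.
By total probability, P(5.5 < X < 7.4) = 0.41·0.030707 + 0.59·0.00346486 = 0.0146341.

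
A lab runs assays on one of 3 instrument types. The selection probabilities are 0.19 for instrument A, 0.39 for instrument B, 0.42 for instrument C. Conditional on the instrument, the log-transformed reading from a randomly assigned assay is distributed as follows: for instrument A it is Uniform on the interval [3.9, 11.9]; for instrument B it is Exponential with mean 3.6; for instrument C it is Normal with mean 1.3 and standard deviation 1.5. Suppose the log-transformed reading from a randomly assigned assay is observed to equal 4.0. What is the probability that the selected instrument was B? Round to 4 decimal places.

0.4375

Likelihoods f(4.0 | ·): A: 0.125; B: 0.0914425; C: 0.0526334.
Posterior ∝ prior × likelihood. Numerator for B: 0.39·0.0914425 = 0.0356626.
Normalizing constant: 0.19·0.125 + 0.39·0.0914425 + 0.42·0.0526334 = 0.0815186.
P(B | observation) = 0.0356626 / 0.0815186 = 0.437478.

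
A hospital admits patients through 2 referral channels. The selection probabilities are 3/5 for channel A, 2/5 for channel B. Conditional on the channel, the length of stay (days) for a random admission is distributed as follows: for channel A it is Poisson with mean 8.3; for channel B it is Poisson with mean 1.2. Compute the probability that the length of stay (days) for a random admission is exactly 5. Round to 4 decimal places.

Conditional on each channel, P(X = 5): A: 0.0815765; B: 0.00624556.
By total probability, P(X = 5) = 0.6·0.0815765 + 0.4·0.00624556 = 0.0514441.

0.0514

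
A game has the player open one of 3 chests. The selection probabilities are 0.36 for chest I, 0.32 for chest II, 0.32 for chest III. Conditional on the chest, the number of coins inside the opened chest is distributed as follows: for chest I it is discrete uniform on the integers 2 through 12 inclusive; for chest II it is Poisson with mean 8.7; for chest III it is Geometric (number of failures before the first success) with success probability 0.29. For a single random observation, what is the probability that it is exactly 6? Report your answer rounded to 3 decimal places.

0.077

Conditional on each chest, P(X = 6): I: 0.0909091; II: 0.100328; III: 0.0371491.
By total probability, P(X = 6) = 0.36·0.0909091 + 0.32·0.100328 + 0.32·0.0371491 = 0.0767199.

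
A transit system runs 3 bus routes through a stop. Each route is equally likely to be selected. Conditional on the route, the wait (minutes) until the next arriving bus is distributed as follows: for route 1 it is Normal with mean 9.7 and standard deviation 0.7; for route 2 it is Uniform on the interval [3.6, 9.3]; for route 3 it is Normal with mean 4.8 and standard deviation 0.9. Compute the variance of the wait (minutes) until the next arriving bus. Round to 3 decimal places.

5.480

Per component, 1: μ=9.7, E[X²]=94.58; 2: μ=6.45, E[X²]=44.31; 3: μ=4.8, E[X²]=23.85.
E[X] = 0.333333·9.7 + 0.333333·6.45 + 0.333333·4.8 = 6.98333.
E[X²] = 0.333333·94.58 + 0.333333·44.31 + 0.333333·23.85 = 54.2467.
Var(X) = E[X²] − (E[X])² = 54.2467 − 48.7669 = 5.47972.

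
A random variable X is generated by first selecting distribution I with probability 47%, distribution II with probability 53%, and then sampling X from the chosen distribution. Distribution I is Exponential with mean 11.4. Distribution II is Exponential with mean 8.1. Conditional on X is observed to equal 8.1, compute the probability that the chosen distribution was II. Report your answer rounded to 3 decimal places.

Likelihoods f(8.1 | ·): I: 0.043104; II: 0.0454172.
Posterior ∝ prior × likelihood. Numerator for II: 0.53·0.0454172 = 0.0240711.
Normalizing constant: 0.47·0.043104 + 0.53·0.0454172 = 0.04433.
P(II | observation) = 0.0240711 / 0.04433 = 0.542999.

0.543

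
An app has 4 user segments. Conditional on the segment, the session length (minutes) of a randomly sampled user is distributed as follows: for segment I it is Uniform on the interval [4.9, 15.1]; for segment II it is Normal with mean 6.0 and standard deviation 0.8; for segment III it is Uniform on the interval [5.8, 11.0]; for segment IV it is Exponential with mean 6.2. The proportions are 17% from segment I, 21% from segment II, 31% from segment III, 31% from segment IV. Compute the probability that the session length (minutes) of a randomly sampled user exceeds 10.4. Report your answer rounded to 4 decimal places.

Conditional on each segment, P(X > 10.4): I: 0.460784; II: 1.89896e-08; III: 0.115385; IV: 0.186856.
By total probability, P(X > 10.4) = 0.17·0.460784 + 0.21·1.89896e-08 + 0.31·0.115385 + 0.31·0.186856 = 0.172028.

0.1720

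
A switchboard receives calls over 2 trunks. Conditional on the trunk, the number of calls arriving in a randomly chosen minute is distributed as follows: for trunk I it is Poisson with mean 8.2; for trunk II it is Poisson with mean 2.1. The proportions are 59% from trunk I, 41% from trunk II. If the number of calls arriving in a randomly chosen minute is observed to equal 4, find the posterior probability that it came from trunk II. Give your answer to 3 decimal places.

0.571

Likelihoods P(X=4 | ·): I: 0.0517404; II: 0.099231.
Posterior ∝ prior × likelihood. Numerator for II: 0.41·0.099231 = 0.0406847.
Normalizing constant: 0.59·0.0517404 + 0.41·0.099231 = 0.0712115.
P(II | observation) = 0.0406847 / 0.0712115 = 0.571322.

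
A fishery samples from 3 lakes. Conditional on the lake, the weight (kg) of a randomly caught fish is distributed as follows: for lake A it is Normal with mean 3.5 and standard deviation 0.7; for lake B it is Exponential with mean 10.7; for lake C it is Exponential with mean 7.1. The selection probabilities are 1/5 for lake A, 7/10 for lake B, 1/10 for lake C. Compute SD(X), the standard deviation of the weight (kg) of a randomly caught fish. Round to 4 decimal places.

9.6802

Per component, A: μ=3.5, E[X²]=12.74; B: μ=10.7, E[X²]=228.98; C: μ=7.1, E[X²]=100.82.
E[X] = 0.2·3.5 + 0.7·10.7 + 0.1·7.1 = 8.9.
E[X²] = 0.2·12.74 + 0.7·228.98 + 0.1·100.82 = 172.916.
Var(X) = E[X²] − (E[X])² = 172.916 − 79.21 = 93.706.
SD(X) = √93.706 = 9.68019.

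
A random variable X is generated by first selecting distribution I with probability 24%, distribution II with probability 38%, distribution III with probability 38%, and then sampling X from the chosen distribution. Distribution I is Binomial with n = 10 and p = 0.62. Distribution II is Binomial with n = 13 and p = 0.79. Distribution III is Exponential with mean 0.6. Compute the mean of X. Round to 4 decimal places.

5.6186

Component means — I: 6.2; II: 10.27; III: 0.6.
E[X] = 0.24·6.2 + 0.38·10.27 + 0.38·0.6 = 5.6186.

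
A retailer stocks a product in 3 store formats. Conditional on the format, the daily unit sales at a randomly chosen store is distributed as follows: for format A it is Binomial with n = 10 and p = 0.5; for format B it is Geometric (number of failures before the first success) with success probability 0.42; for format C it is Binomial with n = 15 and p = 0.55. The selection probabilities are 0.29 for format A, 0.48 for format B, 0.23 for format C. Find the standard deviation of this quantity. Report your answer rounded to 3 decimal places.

Per component, A: μ=5, E[X²]=27.5; B: μ=1.38095, E[X²]=5.19501; C: μ=8.25, E[X²]=71.775.
E[X] = 0.29·5 + 0.48·1.38095 + 0.23·8.25 = 4.01036.
E[X²] = 0.29·27.5 + 0.48·5.19501 + 0.23·71.775 = 26.9769.
Var(X) = E[X²] − (E[X])² = 26.9769 − 16.083 = 10.8939.
SD(X) = √10.8939 = 3.30059.

3.301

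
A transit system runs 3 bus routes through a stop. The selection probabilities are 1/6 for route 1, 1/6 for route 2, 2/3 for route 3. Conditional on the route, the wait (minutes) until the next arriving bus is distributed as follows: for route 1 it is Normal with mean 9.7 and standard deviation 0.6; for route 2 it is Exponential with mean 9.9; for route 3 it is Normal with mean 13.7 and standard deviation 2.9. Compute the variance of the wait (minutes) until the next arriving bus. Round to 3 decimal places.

Per component, 1: μ=9.7, E[X²]=94.45; 2: μ=9.9, E[X²]=196.02; 3: μ=13.7, E[X²]=196.1.
E[X] = 0.166667·9.7 + 0.166667·9.9 + 0.666667·13.7 = 12.4.
E[X²] = 0.166667·94.45 + 0.166667·196.02 + 0.666667·196.1 = 179.145.
Var(X) = E[X²] − (E[X])² = 179.145 − 153.76 = 25.385.

25.385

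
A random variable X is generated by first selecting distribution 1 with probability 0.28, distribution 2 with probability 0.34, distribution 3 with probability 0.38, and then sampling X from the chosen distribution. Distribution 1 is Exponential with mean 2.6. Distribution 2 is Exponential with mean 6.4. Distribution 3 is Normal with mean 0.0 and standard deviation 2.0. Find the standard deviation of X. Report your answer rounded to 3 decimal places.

4.972

Per component, 1: μ=2.6, E[X²]=13.52; 2: μ=6.4, E[X²]=81.92; 3: μ=0, E[X²]=4.
E[X] = 0.28·2.6 + 0.34·6.4 + 0.38·0 = 2.904.
E[X²] = 0.28·13.52 + 0.34·81.92 + 0.38·4 = 33.1584.
Var(X) = E[X²] − (E[X])² = 33.1584 − 8.43322 = 24.7252.
SD(X) = √24.7252 = 4.97244.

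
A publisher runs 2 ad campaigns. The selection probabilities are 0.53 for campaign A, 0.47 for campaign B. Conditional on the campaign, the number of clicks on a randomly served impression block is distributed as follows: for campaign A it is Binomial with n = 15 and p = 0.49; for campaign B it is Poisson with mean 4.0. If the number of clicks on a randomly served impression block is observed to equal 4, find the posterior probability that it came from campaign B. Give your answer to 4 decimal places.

0.7839

Likelihoods P(X=4 | ·): A: 0.0477737; B: 0.195367.
Posterior ∝ prior × likelihood. Numerator for B: 0.47·0.195367 = 0.0918224.
Normalizing constant: 0.53·0.0477737 + 0.47·0.195367 = 0.117142.
P(B | observation) = 0.0918224 / 0.117142 = 0.783852.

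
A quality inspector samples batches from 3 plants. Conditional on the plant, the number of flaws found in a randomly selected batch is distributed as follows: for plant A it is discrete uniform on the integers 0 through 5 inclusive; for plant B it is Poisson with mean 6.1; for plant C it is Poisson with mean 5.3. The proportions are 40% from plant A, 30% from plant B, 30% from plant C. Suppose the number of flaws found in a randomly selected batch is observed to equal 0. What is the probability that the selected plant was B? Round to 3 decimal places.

0.010

Likelihoods P(X=0 | ·): A: 0.166667; B: 0.00224287; C: 0.00499159.
Posterior ∝ prior × likelihood. Numerator for B: 0.3·0.00224287 = 0.00067286.
Normalizing constant: 0.4·0.166667 + 0.3·0.00224287 + 0.3·0.00499159 = 0.068837.
P(B | observation) = 0.00067286 / 0.068837 = 0.00977469.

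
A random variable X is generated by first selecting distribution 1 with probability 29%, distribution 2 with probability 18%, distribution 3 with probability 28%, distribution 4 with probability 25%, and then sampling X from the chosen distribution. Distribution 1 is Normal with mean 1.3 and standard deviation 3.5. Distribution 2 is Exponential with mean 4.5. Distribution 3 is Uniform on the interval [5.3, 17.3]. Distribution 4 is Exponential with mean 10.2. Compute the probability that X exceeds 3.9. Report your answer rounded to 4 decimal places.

0.5926

Conditional on each component, P(X > 3.9): 1: 0.228784; 2: 0.42035; 3: 1; 4: 0.682254.
By total probability, P(X > 3.9) = 0.29·0.228784 + 0.18·0.42035 + 0.28·1 + 0.25·0.682254 = 0.592574.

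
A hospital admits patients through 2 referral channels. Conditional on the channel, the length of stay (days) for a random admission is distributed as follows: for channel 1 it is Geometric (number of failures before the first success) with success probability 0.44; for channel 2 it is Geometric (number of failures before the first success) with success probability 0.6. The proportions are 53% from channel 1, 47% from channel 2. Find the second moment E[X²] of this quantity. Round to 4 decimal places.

3.1227

For each component E[X²] = Var + (mean)², giving 1: 4.5124; 2: 1.55556.
Overall E[X²] = 0.53·4.5124 + 0.47·1.55556 = 3.12268.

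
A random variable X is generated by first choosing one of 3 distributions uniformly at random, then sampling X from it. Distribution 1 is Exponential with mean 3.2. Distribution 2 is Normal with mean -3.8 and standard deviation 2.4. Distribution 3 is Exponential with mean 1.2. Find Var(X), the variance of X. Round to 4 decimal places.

14.4800

Per component, 1: μ=3.2, E[X²]=20.48; 2: μ=-3.8, E[X²]=20.2; 3: μ=1.2, E[X²]=2.88.
E[X] = 0.333333·3.2 + 0.333333·-3.8 + 0.333333·1.2 = 0.2.
E[X²] = 0.333333·20.48 + 0.333333·20.2 + 0.333333·2.88 = 14.52.
Var(X) = E[X²] − (E[X])² = 14.52 − 0.04 = 14.48.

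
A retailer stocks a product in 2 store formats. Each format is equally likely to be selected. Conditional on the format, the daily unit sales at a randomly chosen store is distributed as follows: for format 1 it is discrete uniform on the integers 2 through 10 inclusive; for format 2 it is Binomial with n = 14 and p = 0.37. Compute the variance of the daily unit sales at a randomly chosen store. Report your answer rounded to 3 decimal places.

5.133

Per component, 1: μ=6, E[X²]=42.6667; 2: μ=5.18, E[X²]=30.0958.
E[X] = 0.5·6 + 0.5·5.18 = 5.59.
E[X²] = 0.5·42.6667 + 0.5·30.0958 = 36.3812.
Var(X) = E[X²] − (E[X])² = 36.3812 − 31.2481 = 5.13313.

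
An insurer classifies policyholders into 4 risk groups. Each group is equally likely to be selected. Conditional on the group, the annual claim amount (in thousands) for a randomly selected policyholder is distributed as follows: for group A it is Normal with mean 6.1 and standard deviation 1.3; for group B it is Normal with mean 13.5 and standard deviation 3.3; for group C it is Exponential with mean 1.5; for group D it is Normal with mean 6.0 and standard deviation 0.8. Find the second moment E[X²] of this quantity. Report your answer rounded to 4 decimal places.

68.2950

For each component E[X²] = Var + (mean)², giving A: 38.9; B: 193.14; C: 4.5; D: 36.64.
Overall E[X²] = 0.25·38.9 + 0.25·193.14 + 0.25·4.5 + 0.25·36.64 = 68.295.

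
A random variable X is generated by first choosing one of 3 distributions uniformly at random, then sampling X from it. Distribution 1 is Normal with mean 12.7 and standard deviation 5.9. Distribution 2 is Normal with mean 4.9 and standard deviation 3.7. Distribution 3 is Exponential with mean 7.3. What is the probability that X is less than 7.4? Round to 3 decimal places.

0.524

Conditional on each component, P(X < 7.4): 1: 0.184511; 2: 0.750377; 3: 0.637126.
By total probability, P(X < 7.4) = 0.333333·0.184511 + 0.333333·0.750377 + 0.333333·0.637126 = 0.524005.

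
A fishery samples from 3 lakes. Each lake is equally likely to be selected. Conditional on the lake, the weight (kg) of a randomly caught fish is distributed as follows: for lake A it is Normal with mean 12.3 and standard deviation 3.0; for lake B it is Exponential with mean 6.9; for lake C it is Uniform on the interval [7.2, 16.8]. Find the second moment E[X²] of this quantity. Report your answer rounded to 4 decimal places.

For each component E[X²] = Var + (mean)², giving A: 160.29; B: 95.22; C: 151.68.
Overall E[X²] = 0.333333·160.29 + 0.333333·95.22 + 0.333333·151.68 = 135.73.

135.7300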